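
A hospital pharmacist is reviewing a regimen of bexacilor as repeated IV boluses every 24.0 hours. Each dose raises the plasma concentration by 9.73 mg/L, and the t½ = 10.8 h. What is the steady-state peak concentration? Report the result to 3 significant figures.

k = ln 2 / 10.8 = 0.06418 h⁻¹
Fraction remaining after one interval: e^(−kτ) = e^(−0.06418 × 24.0) = 0.2143
R = 1 / (1 − 0.2143) = 1.273
Css,max = 9.73 × 1.273 ≈ 12.4 mg/L

12.4 mg/L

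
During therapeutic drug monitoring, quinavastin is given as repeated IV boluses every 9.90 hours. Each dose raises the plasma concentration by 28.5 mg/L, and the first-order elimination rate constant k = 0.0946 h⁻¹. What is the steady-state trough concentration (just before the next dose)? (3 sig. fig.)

Fraction remaining after one interval: e^(−kτ) = e^(−0.09460 × 9.90) = 0.3920
R = 1 / (1 − 0.3920) = 1.645
Css,max = 28.5 × 1.645 = 46.87 mg/L
Css,min = Css,max × e^(−kτ) = 46.87 × 0.3920 ≈ 18.4 mg/L

18.4 mg/L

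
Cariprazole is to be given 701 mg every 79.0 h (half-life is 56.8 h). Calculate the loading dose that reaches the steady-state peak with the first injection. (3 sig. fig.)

k = ln 2 / 56.8 = 0.01220 h⁻¹
Accumulation ratio R = 1 / (1 − e^(−kτ)) = 1 / (1 − e^(−0.01220×79.0)) = 1 / (1 − 0.3813) = 1.616
Loading dose = maintenance dose × R = 701 × 1.616 ≈ 1130 mg

1130 mg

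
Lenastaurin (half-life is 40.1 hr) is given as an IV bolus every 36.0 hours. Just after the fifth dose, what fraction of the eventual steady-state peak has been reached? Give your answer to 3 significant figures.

k = ln 2 / 40.1 = 0.01729 hr⁻¹
f_n = 1 − e^(−nkτ) = 1 − e^(−5 × 0.01729 × 36.0) = 1 − e^(−3.111) = 1 − 0.04454 ≈ 0.955

0.955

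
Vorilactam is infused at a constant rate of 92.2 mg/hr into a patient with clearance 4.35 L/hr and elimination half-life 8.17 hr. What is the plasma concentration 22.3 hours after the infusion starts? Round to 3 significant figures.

Css = rate / CL = 92.2 / 4.35 = 21.20 mg/L
k = ln 2 / 8.17 = 0.08484 hr⁻¹
C(t) = Css (1 − e^(−kt)) = 21.20 × (1 − e^(−1.892)) = 21.20 × 0.8492 ≈ 18.0 mg/L

18.0 mg/L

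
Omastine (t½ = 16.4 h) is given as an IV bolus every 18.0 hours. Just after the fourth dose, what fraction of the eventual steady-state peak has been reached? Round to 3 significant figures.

k = ln 2 / 16.4 = 0.04227 h⁻¹
f_n = 1 − e^(−nkτ) = 1 − e^(−4 × 0.04227 × 18.0) = 1 − e^(−3.043) = 1 − 0.04769 ≈ 0.952

0.952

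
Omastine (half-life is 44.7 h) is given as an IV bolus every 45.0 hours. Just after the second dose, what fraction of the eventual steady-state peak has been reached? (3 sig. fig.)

0.752

k = ln 2 / 44.7 = 0.01551 h⁻¹
f_n = 1 − e^(−nkτ) = 1 − e^(−2 × 0.01551 × 45.0) = 1 − e^(−1.396) = 1 − 0.2477 ≈ 0.752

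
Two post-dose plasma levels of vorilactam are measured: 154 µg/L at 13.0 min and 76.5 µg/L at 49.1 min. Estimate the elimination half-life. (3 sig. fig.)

35.8 minutes

k = ln(C₁/C₂) / (t₂ − t₁) = ln(154/76.5) / (49.1 − 13.0)
  = 0.6997 / 36.10 = 0.01938 min⁻¹
t½ = ln 2 / k = ln 2 / 0.01938 ≈ 35.8 minutes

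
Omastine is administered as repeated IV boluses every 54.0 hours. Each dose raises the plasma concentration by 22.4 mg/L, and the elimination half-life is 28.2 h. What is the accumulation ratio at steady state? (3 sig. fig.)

1.36

k = ln 2 / 28.2 = 0.02458 h⁻¹
Fraction remaining after one interval: e^(−kτ) = e^(−0.02458 × 54.0) = 0.2652
R = 1 / (1 − 0.2652) = 1 / 0.7348 ≈ 1.36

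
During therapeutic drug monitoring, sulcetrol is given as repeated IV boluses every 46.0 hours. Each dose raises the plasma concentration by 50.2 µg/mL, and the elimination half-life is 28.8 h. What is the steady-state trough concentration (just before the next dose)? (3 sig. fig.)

24.8 µg/mL

k = ln 2 / 28.8 = 0.02407 h⁻¹
Fraction remaining after one interval: e^(−kτ) = e^(−0.02407 × 46.0) = 0.3305
R = 1 / (1 − 0.3305) = 1.494
Css,max = 50.2 × 1.494 = 74.98 µg/mL
Css,min = Css,max × e^(−kτ) = 74.98 × 0.3305 ≈ 24.8 µg/mL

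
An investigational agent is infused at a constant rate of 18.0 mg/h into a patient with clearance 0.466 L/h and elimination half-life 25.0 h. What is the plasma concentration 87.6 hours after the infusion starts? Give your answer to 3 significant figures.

35.2 µg/mL

Css = rate / CL = 18.0 / 0.466 = 38.63 µg/mL
k = ln 2 / 25.0 = 0.02773 h⁻¹
C(t) = Css (1 − e^(−kt)) = 38.63 × (1 − e^(−2.429)) = 38.63 × 0.9119 ≈ 35.2 µg/mL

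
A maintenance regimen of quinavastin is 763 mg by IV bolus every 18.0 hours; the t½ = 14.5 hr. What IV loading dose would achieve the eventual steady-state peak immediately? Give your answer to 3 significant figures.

k = ln 2 / 14.5 = 0.04780 hr⁻¹
Accumulation ratio R = 1 / (1 − e^(−kτ)) = 1 / (1 − e^(−0.04780×18.0)) = 1 / (1 − 0.4230) = 1.733
Loading dose = maintenance dose × R = 763 × 1.733 ≈ 1320 mg

1320 mg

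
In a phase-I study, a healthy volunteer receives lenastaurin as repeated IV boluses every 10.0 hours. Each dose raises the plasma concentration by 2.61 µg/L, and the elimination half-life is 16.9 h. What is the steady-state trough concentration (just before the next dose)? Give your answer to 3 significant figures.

k = ln 2 / 16.9 = 0.04101 h⁻¹
Fraction remaining after one interval: e^(−kτ) = e^(−0.04101 × 10.0) = 0.6636
R = 1 / (1 − 0.6636) = 2.972
Css,max = 2.61 × 2.972 = 7.758 µg/L
Css,min = Css,max × e^(−kτ) = 7.758 × 0.6636 ≈ 5.15 µg/L

5.15 µg/L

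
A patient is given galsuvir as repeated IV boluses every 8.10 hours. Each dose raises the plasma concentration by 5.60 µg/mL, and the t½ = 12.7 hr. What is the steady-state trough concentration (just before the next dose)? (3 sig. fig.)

k = ln 2 / 12.7 = 0.05458 hr⁻¹
Fraction remaining after one interval: e^(−kτ) = e^(−0.05458 × 8.10) = 0.6427
R = 1 / (1 − 0.6427) = 2.799
Css,max = 5.60 × 2.799 = 15.67 µg/mL
Css,min = Css,max × e^(−kτ) = 15.67 × 0.6427 ≈ 10.1 µg/mL

10.1 µg/mL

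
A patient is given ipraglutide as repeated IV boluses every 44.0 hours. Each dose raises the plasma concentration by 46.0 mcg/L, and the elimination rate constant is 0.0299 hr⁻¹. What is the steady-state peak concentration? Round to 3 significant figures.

62.9 mcg/L

Fraction remaining after one interval: e^(−kτ) = e^(−0.02990 × 44.0) = 0.2683
R = 1 / (1 − 0.2683) = 1.367
Css,max = 46.0 × 1.367 ≈ 62.9 mcg/L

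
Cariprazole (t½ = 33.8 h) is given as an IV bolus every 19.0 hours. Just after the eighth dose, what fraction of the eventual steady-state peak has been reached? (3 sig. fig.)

k = ln 2 / 33.8 = 0.02051 h⁻¹
f_n = 1 − e^(−nkτ) = 1 − e^(−8 × 0.02051 × 19.0) = 1 − e^(−3.117) = 1 − 0.04428 ≈ 0.956

0.956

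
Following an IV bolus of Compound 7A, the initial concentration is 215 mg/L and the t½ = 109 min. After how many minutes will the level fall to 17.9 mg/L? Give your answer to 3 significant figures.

k = ln 2 / 109 = 0.006359 min⁻¹
C(t) = C₀ e^(−kt)  ⇒  t = ln(C₀/C) / k
t = ln(215/17.9) / 0.006359 = 2.486 / 0.006359 ≈ 391 minutes

391 minutes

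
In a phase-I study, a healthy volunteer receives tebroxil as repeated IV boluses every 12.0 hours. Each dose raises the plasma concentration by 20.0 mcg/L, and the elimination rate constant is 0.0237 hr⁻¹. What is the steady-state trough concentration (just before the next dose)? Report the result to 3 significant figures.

60.8 mcg/L

Fraction remaining after one interval: e^(−kτ) = e^(−0.02370 × 12.0) = 0.7525
R = 1 / (1 − 0.7525) = 4.040
Css,max = 20.0 × 4.040 = 80.80 mcg/L
Css,min = Css,max × e^(−kτ) = 80.80 × 0.7525 ≈ 60.8 mcg/L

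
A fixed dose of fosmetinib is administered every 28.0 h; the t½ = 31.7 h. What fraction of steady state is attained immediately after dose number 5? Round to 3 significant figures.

0.953

k = ln 2 / 31.7 = 0.02187 h⁻¹
f_n = 1 − e^(−nkτ) = 1 − e^(−5 × 0.02187 × 28.0) = 1 − e^(−3.061) = 1 − 0.04683 ≈ 0.953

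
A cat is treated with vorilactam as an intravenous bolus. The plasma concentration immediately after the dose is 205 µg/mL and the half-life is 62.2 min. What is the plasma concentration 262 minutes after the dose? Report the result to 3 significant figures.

k = ln 2 / 62.2 = 0.01114 min⁻¹
C(t) = C₀ e^(−kt) = 205 × e^(−0.01114 × 262) = 205 × e^(−2.920) = 205 × 0.05395 ≈ 11.1 µg/mL

11.1 µg/mL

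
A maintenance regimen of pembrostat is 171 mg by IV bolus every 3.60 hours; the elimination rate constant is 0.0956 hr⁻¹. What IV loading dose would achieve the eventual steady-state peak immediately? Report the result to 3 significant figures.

587 mg

Accumulation ratio R = 1 / (1 − e^(−kτ)) = 1 / (1 − e^(−0.09560×3.60)) = 1 / (1 − 0.7088) = 3.434
Loading dose = maintenance dose × R = 171 × 3.434 ≈ 587 mg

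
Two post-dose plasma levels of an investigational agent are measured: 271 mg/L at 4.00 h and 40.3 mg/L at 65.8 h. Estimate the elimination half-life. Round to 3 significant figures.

22.5 hours

k = ln(C₁/C₂) / (t₂ − t₁) = ln(271/40.3) / (65.8 − 4.00)
  = 1.906 / 61.80 = 0.03084 h⁻¹
t½ = ln 2 / k = ln 2 / 0.03084 ≈ 22.5 hours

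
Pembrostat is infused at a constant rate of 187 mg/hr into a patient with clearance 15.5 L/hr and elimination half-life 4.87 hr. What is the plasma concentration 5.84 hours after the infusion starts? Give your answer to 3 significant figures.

6.81 mg/L

Css = rate / CL = 187 / 15.5 = 12.06 mg/L
k = ln 2 / 4.87 = 0.1423 hr⁻¹
C(t) = Css (1 − e^(−kt)) = 12.06 × (1 − e^(−0.8312)) = 12.06 × 0.5645 ≈ 6.81 mg/L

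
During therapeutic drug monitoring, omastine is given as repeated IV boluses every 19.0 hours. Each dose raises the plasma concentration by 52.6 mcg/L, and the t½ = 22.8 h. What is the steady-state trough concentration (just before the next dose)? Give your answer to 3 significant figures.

k = ln 2 / 22.8 = 0.03040 h⁻¹
Fraction remaining after one interval: e^(−kτ) = e^(−0.03040 × 19.0) = 0.5612
R = 1 / (1 − 0.5612) = 2.279
Css,max = 52.6 × 2.279 = 119.9 mcg/L
Css,min = Css,max × e^(−kτ) = 119.9 × 0.5612 ≈ 67.3 mcg/L

67.3 mcg/L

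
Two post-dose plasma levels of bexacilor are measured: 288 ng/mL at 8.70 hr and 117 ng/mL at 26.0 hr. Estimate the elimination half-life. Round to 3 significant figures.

13.3 hours

k = ln(C₁/C₂) / (t₂ − t₁) = ln(288/117) / (26.0 − 8.70)
  = 0.9008 / 17.30 = 0.05207 hr⁻¹
t½ = ln 2 / k = ln 2 / 0.05207 ≈ 13.3 hours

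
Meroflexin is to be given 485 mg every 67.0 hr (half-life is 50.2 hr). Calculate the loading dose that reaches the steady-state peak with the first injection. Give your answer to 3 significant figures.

k = ln 2 / 50.2 = 0.01381 hr⁻¹
Accumulation ratio R = 1 / (1 − e^(−kτ)) = 1 / (1 − e^(−0.01381×67.0)) = 1 / (1 − 0.3965) = 1.657
Loading dose = maintenance dose × R = 485 × 1.657 ≈ 804 mg

804 mg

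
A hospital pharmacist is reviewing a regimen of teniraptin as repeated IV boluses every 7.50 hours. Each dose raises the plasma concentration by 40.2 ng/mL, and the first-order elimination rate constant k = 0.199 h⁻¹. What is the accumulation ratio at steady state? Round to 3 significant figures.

Fraction remaining after one interval: e^(−kτ) = e^(−0.1990 × 7.50) = 0.2248
R = 1 / (1 − 0.2248) = 1 / 0.7752 ≈ 1.29

1.29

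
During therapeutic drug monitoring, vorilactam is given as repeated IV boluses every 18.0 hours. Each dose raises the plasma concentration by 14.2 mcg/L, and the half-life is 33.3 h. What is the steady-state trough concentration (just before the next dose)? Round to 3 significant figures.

k = ln 2 / 33.3 = 0.02082 h⁻¹
Fraction remaining after one interval: e^(−kτ) = e^(−0.02082 × 18.0) = 0.6875
R = 1 / (1 − 0.6875) = 3.200
Css,max = 14.2 × 3.200 = 45.44 mcg/L
Css,min = Css,max × e^(−kτ) = 45.44 × 0.6875 ≈ 31.2 mcg/L

31.2 mcg/L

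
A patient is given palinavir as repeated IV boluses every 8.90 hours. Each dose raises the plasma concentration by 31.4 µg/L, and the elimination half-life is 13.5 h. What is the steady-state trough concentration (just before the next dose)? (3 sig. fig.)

54.2 µg/L

k = ln 2 / 13.5 = 0.05134 h⁻¹
Fraction remaining after one interval: e^(−kτ) = e^(−0.05134 × 8.90) = 0.6332
R = 1 / (1 − 0.6332) = 2.726
Css,max = 31.4 × 2.726 = 85.61 µg/L
Css,min = Css,max × e^(−kτ) = 85.61 × 0.6332 ≈ 54.2 µg/L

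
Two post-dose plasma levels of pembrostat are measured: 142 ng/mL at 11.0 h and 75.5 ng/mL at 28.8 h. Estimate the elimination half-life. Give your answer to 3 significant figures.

k = ln(C₁/C₂) / (t₂ − t₁) = ln(142/75.5) / (28.8 − 11.0)
  = 0.6317 / 17.80 = 0.03549 h⁻¹
t½ = ln 2 / k = ln 2 / 0.03549 ≈ 19.5 hours

19.5 hours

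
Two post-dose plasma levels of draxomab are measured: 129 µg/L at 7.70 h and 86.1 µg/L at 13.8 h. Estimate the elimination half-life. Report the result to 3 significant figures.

10.5 hours

k = ln(C₁/C₂) / (t₂ − t₁) = ln(129/86.1) / (13.8 − 7.70)
  = 0.4043 / 6.100 = 0.06628 h⁻¹
t½ = ln 2 / k = ln 2 / 0.06628 ≈ 10.5 hours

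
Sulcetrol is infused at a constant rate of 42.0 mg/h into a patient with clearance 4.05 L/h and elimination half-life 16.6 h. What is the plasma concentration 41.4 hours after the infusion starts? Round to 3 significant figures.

Css = rate / CL = 42.0 / 4.05 = 10.37 mg/L
k = ln 2 / 16.6 = 0.04176 h⁻¹
C(t) = Css (1 − e^(−kt)) = 10.37 × (1 − e^(−1.729)) = 10.37 × 0.8225 ≈ 8.53 mg/L

8.53 mg/L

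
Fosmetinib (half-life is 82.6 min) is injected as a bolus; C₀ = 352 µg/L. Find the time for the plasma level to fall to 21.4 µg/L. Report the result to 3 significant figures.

334 minutes

k = ln 2 / 82.6 = 0.008392 min⁻¹
C(t) = C₀ e^(−kt)  ⇒  t = ln(C₀/C) / k
t = ln(352/21.4) / 0.008392 = 2.800 / 0.008392 ≈ 334 minutes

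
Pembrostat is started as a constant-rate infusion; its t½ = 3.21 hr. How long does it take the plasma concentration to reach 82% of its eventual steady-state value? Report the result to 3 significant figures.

7.94 hours

k = ln 2 / 3.21 = 0.2159 hr⁻¹
f = 1 − e^(−kt)  ⇒  t = −ln(1 − f) / k
t = −ln(1 − 0.82) / 0.2159 = 1.715 / 0.2159 ≈ 7.94 hours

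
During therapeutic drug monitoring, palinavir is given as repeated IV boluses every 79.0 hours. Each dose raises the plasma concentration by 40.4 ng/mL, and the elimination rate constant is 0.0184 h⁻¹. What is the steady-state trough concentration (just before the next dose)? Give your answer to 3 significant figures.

Fraction remaining after one interval: e^(−kτ) = e^(−0.01840 × 79.0) = 0.2337
R = 1 / (1 − 0.2337) = 1.305
Css,max = 40.4 × 1.305 = 52.72 ng/mL
Css,min = Css,max × e^(−kτ) = 52.72 × 0.2337 ≈ 12.3 ng/mL

12.3 ng/mL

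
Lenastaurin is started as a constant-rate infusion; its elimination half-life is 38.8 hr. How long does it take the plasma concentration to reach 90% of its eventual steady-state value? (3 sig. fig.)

k = ln 2 / 38.8 = 0.01786 hr⁻¹
f = 1 − e^(−kt)  ⇒  t = −ln(1 − f) / k
t = −ln(1 − 0.9) / 0.01786 = 2.303 / 0.01786 ≈ 129 hours

129 hours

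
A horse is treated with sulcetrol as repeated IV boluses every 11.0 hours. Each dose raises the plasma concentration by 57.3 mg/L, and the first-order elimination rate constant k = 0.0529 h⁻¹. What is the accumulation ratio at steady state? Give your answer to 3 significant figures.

Fraction remaining after one interval: e^(−kτ) = e^(−0.05290 × 11.0) = 0.5588
R = 1 / (1 − 0.5588) = 1 / 0.4412 ≈ 2.27

2.27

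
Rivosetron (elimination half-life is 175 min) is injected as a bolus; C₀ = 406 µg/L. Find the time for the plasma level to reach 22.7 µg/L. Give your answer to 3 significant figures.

k = ln 2 / 175 = 0.003961 min⁻¹
C(t) = C₀ e^(−kt)  ⇒  t = ln(C₀/C) / k
t = ln(406/22.7) / 0.003961 = 2.884 / 0.003961 ≈ 728 minutes

728 minutes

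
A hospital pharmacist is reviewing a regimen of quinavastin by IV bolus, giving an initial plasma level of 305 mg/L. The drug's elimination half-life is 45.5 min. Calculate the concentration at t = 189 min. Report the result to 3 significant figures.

k = ln 2 / 45.5 = 0.01523 min⁻¹
C(t) = C₀ e^(−kt) = 305 × e^(−0.01523 × 189) = 305 × e^(−2.879) = 305 × 0.05618 ≈ 17.1 mg/L

17.1 mg/L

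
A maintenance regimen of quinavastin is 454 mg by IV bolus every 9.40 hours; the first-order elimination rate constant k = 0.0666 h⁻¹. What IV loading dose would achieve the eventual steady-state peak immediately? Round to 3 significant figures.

Accumulation ratio R = 1 / (1 − e^(−kτ)) = 1 / (1 − e^(−0.06660×9.40)) = 1 / (1 − 0.5347) = 2.149
Loading dose = maintenance dose × R = 454 × 2.149 ≈ 976 mg

976 mg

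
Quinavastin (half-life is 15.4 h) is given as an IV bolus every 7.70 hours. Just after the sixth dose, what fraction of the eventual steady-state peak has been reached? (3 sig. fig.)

k = ln 2 / 15.4 = 0.04501 h⁻¹
f_n = 1 − e^(−nkτ) = 1 − e^(−6 × 0.04501 × 7.70) = 1 − e^(−2.079) = 1 − 0.1250 ≈ 0.875

0.875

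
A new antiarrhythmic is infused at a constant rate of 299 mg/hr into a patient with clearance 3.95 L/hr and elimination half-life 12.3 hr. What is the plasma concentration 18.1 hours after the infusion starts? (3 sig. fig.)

48.4 µg/mL

Css = rate / CL = 299 / 3.95 = 75.70 µg/mL
k = ln 2 / 12.3 = 0.05635 hr⁻¹
C(t) = Css (1 − e^(−kt)) = 75.70 × (1 − e^(−1.020)) = 75.70 × 0.6394 ≈ 48.4 µg/mL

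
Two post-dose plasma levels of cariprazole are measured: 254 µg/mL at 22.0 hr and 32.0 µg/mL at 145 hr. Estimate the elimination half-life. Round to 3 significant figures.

41.2 hours

k = ln(C₁/C₂) / (t₂ − t₁) = ln(254/32.0) / (145 − 22.0)
  = 2.072 / 123.0 = 0.01684 hr⁻¹
t½ = ln 2 / k = ln 2 / 0.01684 ≈ 41.2 hours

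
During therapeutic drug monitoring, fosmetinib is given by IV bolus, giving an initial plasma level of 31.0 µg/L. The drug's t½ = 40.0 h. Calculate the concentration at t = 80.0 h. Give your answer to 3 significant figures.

k = ln 2 / 40.0 = 0.01733 h⁻¹
C(t) = C₀ e^(−kt) = 31.0 × e^(−0.01733 × 80.0) = 31.0 × e^(−1.386) = 31.0 × 0.2500 ≈ 7.75 µg/L

7.75 µg/L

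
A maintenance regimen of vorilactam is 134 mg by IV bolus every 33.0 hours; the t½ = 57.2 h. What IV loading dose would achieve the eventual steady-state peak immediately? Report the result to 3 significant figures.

407 mg

k = ln 2 / 57.2 = 0.01212 h⁻¹
Accumulation ratio R = 1 / (1 − e^(−kτ)) = 1 / (1 − e^(−0.01212×33.0)) = 1 / (1 − 0.6704) = 3.034
Loading dose = maintenance dose × R = 134 × 3.034 ≈ 407 mg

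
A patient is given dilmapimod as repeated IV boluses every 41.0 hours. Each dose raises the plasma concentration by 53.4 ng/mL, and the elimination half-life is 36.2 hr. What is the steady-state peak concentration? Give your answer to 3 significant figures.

k = ln 2 / 36.2 = 0.01915 hr⁻¹
Fraction remaining after one interval: e^(−kτ) = e^(−0.01915 × 41.0) = 0.4561
R = 1 / (1 − 0.4561) = 1.839
Css,max = 53.4 × 1.839 ≈ 98.2 ng/mL

98.2 ng/mL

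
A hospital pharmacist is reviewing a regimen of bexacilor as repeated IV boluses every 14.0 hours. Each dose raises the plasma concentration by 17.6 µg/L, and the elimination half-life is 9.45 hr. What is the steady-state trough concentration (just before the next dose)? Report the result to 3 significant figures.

k = ln 2 / 9.45 = 0.07335 hr⁻¹
Fraction remaining after one interval: e^(−kτ) = e^(−0.07335 × 14.0) = 0.3581
R = 1 / (1 − 0.3581) = 1.558
Css,max = 17.6 × 1.558 = 27.42 µg/L
Css,min = Css,max × e^(−kτ) = 27.42 × 0.3581 ≈ 9.82 µg/L

9.82 µg/L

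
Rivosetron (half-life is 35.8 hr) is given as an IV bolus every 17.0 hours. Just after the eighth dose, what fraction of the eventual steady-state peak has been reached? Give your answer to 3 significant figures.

0.928

k = ln 2 / 35.8 = 0.01936 hr⁻¹
f_n = 1 − e^(−nkτ) = 1 − e^(−8 × 0.01936 × 17.0) = 1 − e^(−2.633) = 1 − 0.07185 ≈ 0.928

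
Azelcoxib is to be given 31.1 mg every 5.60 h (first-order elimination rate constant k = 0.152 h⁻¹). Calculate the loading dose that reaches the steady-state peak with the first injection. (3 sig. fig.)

Accumulation ratio R = 1 / (1 − e^(−kτ)) = 1 / (1 − e^(−0.1520×5.60)) = 1 / (1 − 0.4269) = 1.745
Loading dose = maintenance dose × R = 31.1 × 1.745 ≈ 54.3 mg

54.3 mg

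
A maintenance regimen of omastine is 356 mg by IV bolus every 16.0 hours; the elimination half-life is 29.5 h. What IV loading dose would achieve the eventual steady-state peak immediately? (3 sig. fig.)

k = ln 2 / 29.5 = 0.02350 h⁻¹
Accumulation ratio R = 1 / (1 − e^(−kτ)) = 1 / (1 − e^(−0.02350×16.0)) = 1 / (1 − 0.6866) = 3.191
Loading dose = maintenance dose × R = 356 × 3.191 ≈ 1140 mg

1140 mg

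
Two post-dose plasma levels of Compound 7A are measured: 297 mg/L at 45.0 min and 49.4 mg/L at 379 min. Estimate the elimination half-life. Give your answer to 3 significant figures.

129 minutes

k = ln(C₁/C₂) / (t₂ − t₁) = ln(297/49.4) / (379 − 45.0)
  = 1.794 / 334.0 = 0.005371 min⁻¹
t½ = ln 2 / k = ln 2 / 0.005371 ≈ 129 minutes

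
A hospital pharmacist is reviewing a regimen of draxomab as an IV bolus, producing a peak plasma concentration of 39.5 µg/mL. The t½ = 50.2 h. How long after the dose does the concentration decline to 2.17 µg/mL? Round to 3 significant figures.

210 hours

k = ln 2 / 50.2 = 0.01381 h⁻¹
C(t) = C₀ e^(−kt)  ⇒  t = ln(C₀/C) / k
t = ln(39.5/2.17) / 0.01381 = 2.902 / 0.01381 ≈ 210 hours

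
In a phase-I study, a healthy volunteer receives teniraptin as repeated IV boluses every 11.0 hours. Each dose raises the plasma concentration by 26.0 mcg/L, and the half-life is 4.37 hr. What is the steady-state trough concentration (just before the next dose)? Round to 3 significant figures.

5.50 mcg/L

k = ln 2 / 4.37 = 0.1586 hr⁻¹
Fraction remaining after one interval: e^(−kτ) = e^(−0.1586 × 11.0) = 0.1747
R = 1 / (1 − 0.1747) = 1.212
Css,max = 26.0 × 1.212 = 31.50 mcg/L
Css,min = Css,max × e^(−kτ) = 31.50 × 0.1747 ≈ 5.50 mcg/L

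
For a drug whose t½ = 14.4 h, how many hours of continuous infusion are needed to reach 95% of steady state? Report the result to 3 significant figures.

62.2 hours

k = ln 2 / 14.4 = 0.04814 h⁻¹
f = 1 − e^(−kt)  ⇒  t = −ln(1 − f) / k
t = −ln(1 − 0.95) / 0.04814 = 2.996 / 0.04814 ≈ 62.2 hours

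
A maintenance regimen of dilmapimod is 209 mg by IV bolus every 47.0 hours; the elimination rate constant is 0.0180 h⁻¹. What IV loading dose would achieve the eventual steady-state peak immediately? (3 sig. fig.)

Accumulation ratio R = 1 / (1 − e^(−kτ)) = 1 / (1 − e^(−0.01800×47.0)) = 1 / (1 − 0.4291) = 1.752
Loading dose = maintenance dose × R = 209 × 1.752 ≈ 366 mg

366 mg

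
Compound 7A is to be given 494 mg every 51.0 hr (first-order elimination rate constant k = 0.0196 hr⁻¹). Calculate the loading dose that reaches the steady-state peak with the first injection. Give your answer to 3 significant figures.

Accumulation ratio R = 1 / (1 − e^(−kτ)) = 1 / (1 − e^(−0.01960×51.0)) = 1 / (1 − 0.3680) = 1.582
Loading dose = maintenance dose × R = 494 × 1.582 ≈ 782 mg

782 mg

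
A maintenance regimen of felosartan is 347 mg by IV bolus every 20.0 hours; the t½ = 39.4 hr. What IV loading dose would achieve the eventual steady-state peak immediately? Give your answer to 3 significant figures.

k = ln 2 / 39.4 = 0.01759 hr⁻¹
Accumulation ratio R = 1 / (1 − e^(−kτ)) = 1 / (1 − e^(−0.01759×20.0)) = 1 / (1 − 0.7034) = 3.371
Loading dose = maintenance dose × R = 347 × 3.371 ≈ 1170 mg

1170 mg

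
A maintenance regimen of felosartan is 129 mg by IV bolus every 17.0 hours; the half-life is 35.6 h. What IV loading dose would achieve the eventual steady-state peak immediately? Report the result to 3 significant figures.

k = ln 2 / 35.6 = 0.01947 h⁻¹
Accumulation ratio R = 1 / (1 − e^(−kτ)) = 1 / (1 − e^(−0.01947×17.0)) = 1 / (1 − 0.7182) = 3.549
Loading dose = maintenance dose × R = 129 × 3.549 ≈ 458 mg

458 mg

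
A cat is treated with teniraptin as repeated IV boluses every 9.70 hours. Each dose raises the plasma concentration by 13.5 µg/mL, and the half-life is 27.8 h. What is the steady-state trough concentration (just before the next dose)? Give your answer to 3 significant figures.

49.3 µg/mL

k = ln 2 / 27.8 = 0.02493 h⁻¹
Fraction remaining after one interval: e^(−kτ) = e^(−0.02493 × 9.70) = 0.7852
R = 1 / (1 − 0.7852) = 4.655
Css,max = 13.5 × 4.655 = 62.84 µg/mL
Css,min = Css,max × e^(−kτ) = 62.84 × 0.7852 ≈ 49.3 µg/mL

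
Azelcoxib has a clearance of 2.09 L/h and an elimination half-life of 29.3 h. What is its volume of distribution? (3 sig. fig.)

88.3 L

k = ln 2 / t½ = ln 2 / 29.3 = 0.02366 h⁻¹
V = CL / k = 2.09 / 0.02366 ≈ 88.3 L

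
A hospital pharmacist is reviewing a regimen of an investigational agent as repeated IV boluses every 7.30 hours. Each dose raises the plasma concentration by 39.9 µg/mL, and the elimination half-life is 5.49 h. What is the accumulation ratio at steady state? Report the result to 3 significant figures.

k = ln 2 / 5.49 = 0.1263 h⁻¹
Fraction remaining after one interval: e^(−kτ) = e^(−0.1263 × 7.30) = 0.3979
R = 1 / (1 − 0.3979) = 1 / 0.6021 ≈ 1.66

1.66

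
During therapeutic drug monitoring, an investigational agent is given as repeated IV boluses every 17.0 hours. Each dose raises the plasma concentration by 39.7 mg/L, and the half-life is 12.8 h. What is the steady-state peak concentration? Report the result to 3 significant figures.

k = ln 2 / 12.8 = 0.05415 h⁻¹
Fraction remaining after one interval: e^(−kτ) = e^(−0.05415 × 17.0) = 0.3983
R = 1 / (1 − 0.3983) = 1.662
Css,max = 39.7 × 1.662 ≈ 66.0 mg/L

66.0 mg/L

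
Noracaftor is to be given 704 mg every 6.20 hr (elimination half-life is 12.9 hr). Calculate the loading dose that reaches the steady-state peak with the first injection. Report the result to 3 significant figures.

k = ln 2 / 12.9 = 0.05373 hr⁻¹
Accumulation ratio R = 1 / (1 − e^(−kτ)) = 1 / (1 − e^(−0.05373×6.20)) = 1 / (1 − 0.7167) = 3.529
Loading dose = maintenance dose × R = 704 × 3.529 ≈ 2480 mg

2480 mg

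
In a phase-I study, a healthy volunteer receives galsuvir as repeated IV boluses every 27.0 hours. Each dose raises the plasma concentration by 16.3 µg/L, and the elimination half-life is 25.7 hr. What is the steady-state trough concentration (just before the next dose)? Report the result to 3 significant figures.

15.2 µg/L

k = ln 2 / 25.7 = 0.02697 hr⁻¹
Fraction remaining after one interval: e^(−kτ) = e^(−0.02697 × 27.0) = 0.4828
R = 1 / (1 − 0.4828) = 1.933
Css,max = 16.3 × 1.933 = 31.51 µg/L
Css,min = Css,max × e^(−kτ) = 31.51 × 0.4828 ≈ 15.2 µg/L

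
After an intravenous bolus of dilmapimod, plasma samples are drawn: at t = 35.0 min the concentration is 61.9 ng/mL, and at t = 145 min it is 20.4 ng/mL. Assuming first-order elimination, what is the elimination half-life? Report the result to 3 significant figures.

k = ln(C₁/C₂) / (t₂ − t₁) = ln(61.9/20.4) / (145 − 35.0)
  = 1.110 / 110.0 = 0.01009 min⁻¹
t½ = ln 2 / k = ln 2 / 0.01009 ≈ 68.7 minutes

68.7 minutes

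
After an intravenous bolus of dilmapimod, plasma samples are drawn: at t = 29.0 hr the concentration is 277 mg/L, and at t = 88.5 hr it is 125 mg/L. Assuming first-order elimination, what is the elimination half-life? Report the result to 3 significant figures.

k = ln(C₁/C₂) / (t₂ − t₁) = ln(277/125) / (88.5 − 29.0)
  = 0.7957 / 59.50 = 0.01337 hr⁻¹
t½ = ln 2 / k = ln 2 / 0.01337 ≈ 51.8 hours

51.8 hours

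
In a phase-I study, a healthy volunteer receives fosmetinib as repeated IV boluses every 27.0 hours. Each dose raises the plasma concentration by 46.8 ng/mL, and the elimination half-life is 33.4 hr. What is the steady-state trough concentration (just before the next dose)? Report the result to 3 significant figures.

62.3 ng/mL

k = ln 2 / 33.4 = 0.02075 hr⁻¹
Fraction remaining after one interval: e^(−kτ) = e^(−0.02075 × 27.0) = 0.5710
R = 1 / (1 − 0.5710) = 2.331
Css,max = 46.8 × 2.331 = 109.1 ng/mL
Css,min = Css,max × e^(−kτ) = 109.1 × 0.5710 ≈ 62.3 ng/mL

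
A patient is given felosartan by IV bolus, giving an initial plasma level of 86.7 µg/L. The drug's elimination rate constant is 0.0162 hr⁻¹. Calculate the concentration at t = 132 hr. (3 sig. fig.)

C(t) = C₀ e^(−kt) = 86.7 × e^(−0.01620 × 132) = 86.7 × e^(−2.138) = 86.7 × 0.1178 ≈ 10.2 µg/L

10.2 µg/L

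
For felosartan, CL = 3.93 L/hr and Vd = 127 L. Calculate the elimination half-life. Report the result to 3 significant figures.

k = CL / V = 3.93 / 127 = 0.03094 hr⁻¹
t½ = ln 2 / k = ln 2 / 0.03094 ≈ 22.4 hours

22.4 hours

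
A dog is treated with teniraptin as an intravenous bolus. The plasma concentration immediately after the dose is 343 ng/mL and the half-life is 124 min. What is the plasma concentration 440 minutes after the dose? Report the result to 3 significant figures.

29.3 ng/mL

k = ln 2 / 124 = 0.005590 min⁻¹
C(t) = C₀ e^(−kt) = 343 × e^(−0.005590 × 440) = 343 × e^(−2.460) = 343 × 0.08547 ≈ 29.3 ng/mL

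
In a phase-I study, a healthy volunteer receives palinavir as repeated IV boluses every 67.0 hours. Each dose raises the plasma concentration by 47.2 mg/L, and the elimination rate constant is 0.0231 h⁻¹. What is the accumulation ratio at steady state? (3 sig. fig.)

Fraction remaining after one interval: e^(−kτ) = e^(−0.02310 × 67.0) = 0.2127
R = 1 / (1 − 0.2127) = 1 / 0.7873 ≈ 1.27

1.27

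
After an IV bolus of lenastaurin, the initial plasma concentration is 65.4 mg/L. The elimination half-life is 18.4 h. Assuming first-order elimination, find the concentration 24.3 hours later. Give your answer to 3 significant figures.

26.2 mg/L

k = ln 2 / 18.4 = 0.03767 h⁻¹
24.3 h is 1.321 half-lives, so C = 65.4 × (1/2)^1.321 = 65.4 × 0.4004 ≈ 26.2 mg/L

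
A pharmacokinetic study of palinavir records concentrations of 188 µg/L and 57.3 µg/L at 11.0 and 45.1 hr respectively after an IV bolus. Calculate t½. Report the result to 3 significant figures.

k = ln(C₁/C₂) / (t₂ − t₁) = ln(188/57.3) / (45.1 − 11.0)
  = 1.188 / 34.10 = 0.03484 hr⁻¹
t½ = ln 2 / k = ln 2 / 0.03484 ≈ 19.9 hours

19.9 hours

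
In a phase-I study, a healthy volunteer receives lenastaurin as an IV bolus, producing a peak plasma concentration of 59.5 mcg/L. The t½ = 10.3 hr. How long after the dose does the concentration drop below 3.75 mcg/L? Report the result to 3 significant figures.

41.1 hours

k = ln 2 / 10.3 = 0.06730 hr⁻¹
C(t) = C₀ e^(−kt)  ⇒  t = ln(C₀/C) / k
t = ln(59.5/3.75) / 0.06730 = 2.764 / 0.06730 ≈ 41.1 hours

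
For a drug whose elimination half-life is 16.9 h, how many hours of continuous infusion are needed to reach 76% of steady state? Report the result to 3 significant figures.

k = ln 2 / 16.9 = 0.04101 h⁻¹
f = 1 − e^(−kt)  ⇒  t = −ln(1 − f) / k
t = −ln(1 − 0.76) / 0.04101 = 1.427 / 0.04101 ≈ 34.8 hours

34.8 hours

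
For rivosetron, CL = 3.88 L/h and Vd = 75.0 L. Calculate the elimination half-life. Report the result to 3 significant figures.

k = CL / V = 3.88 / 75.0 = 0.05173 h⁻¹
t½ = ln 2 / k = ln 2 / 0.05173 ≈ 13.4 hours

13.4 hours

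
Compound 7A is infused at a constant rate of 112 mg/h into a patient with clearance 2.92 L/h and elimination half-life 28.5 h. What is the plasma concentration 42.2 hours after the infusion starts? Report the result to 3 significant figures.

Css = rate / CL = 112 / 2.92 = 38.36 mg/L
k = ln 2 / 28.5 = 0.02432 h⁻¹
C(t) = Css (1 − e^(−kt)) = 38.36 × (1 − e^(−1.026)) = 38.36 × 0.6417 ≈ 24.6 mg/L

24.6 mg/L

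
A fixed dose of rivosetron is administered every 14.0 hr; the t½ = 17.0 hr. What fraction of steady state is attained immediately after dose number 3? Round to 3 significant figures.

k = ln 2 / 17.0 = 0.04077 hr⁻¹
f_n = 1 − e^(−nkτ) = 1 − e^(−3 × 0.04077 × 14.0) = 1 − e^(−1.712) = 1 − 0.1804 ≈ 0.820

0.820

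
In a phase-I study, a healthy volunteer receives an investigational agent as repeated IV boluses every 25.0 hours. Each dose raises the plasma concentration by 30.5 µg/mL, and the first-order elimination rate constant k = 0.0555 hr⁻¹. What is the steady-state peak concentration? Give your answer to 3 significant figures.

40.7 µg/mL

Fraction remaining after one interval: e^(−kτ) = e^(−0.05550 × 25.0) = 0.2497
R = 1 / (1 − 0.2497) = 1.333
Css,max = 30.5 × 1.333 ≈ 40.7 µg/mL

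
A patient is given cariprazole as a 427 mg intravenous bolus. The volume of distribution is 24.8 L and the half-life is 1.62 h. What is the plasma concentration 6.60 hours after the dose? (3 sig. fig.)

C₀ = dose / V = 427 / 24.8 = 17.22 mg/L
k = ln 2 / 1.62 = 0.4279 h⁻¹
C(t) = C₀ e^(−kt) = 17.22 × e^(−0.4279 × 6.60) = 17.22 × e^(−2.824) = 17.22 × 0.05937 ≈ 1.02 mg/L

1.02 mg/L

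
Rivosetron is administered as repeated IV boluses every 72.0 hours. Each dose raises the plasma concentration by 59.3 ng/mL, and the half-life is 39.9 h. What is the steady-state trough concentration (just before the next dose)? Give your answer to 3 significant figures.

k = ln 2 / 39.9 = 0.01737 h⁻¹
Fraction remaining after one interval: e^(−kτ) = e^(−0.01737 × 72.0) = 0.2863
R = 1 / (1 − 0.2863) = 1.401
Css,max = 59.3 × 1.401 = 83.09 ng/mL
Css,min = Css,max × e^(−kτ) = 83.09 × 0.2863 ≈ 23.8 ng/mL

23.8 ng/mL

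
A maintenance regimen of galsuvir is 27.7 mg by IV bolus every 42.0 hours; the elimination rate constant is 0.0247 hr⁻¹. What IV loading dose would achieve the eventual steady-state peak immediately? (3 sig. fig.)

Accumulation ratio R = 1 / (1 − e^(−kτ)) = 1 / (1 − e^(−0.02470×42.0)) = 1 / (1 − 0.3544) = 1.549
Loading dose = maintenance dose × R = 27.7 × 1.549 ≈ 42.9 mg

42.9 mg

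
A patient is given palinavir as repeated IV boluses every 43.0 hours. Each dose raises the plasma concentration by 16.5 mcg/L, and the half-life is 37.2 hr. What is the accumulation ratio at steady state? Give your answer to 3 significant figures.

k = ln 2 / 37.2 = 0.01863 hr⁻¹
Fraction remaining after one interval: e^(−kτ) = e^(−0.01863 × 43.0) = 0.4488
R = 1 / (1 − 0.4488) = 1 / 0.5512 ≈ 1.81

1.81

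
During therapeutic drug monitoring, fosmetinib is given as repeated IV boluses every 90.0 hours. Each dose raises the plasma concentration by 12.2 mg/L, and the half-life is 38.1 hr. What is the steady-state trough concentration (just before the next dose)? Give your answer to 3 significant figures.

2.95 mg/L

k = ln 2 / 38.1 = 0.01819 hr⁻¹
Fraction remaining after one interval: e^(−kτ) = e^(−0.01819 × 90.0) = 0.1945
R = 1 / (1 − 0.1945) = 1.241
Css,max = 12.2 × 1.241 = 15.15 mg/L
Css,min = Css,max × e^(−kτ) = 15.15 × 0.1945 ≈ 2.95 mg/L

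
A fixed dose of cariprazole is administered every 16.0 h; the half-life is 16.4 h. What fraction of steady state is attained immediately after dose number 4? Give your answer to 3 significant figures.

k = ln 2 / 16.4 = 0.04227 h⁻¹
f_n = 1 − e^(−nkτ) = 1 − e^(−4 × 0.04227 × 16.0) = 1 − e^(−2.705) = 1 − 0.06687 ≈ 0.933

0.933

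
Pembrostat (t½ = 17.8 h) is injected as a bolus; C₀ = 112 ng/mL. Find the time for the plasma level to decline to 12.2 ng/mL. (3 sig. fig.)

k = ln 2 / 17.8 = 0.03894 h⁻¹
C(t) = C₀ e^(−kt)  ⇒  t = ln(C₀/C) / k
t = ln(112/12.2) / 0.03894 = 2.217 / 0.03894 ≈ 56.9 hours

56.9 hours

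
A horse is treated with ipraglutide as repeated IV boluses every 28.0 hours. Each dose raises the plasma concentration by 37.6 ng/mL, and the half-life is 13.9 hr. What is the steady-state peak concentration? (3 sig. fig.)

k = ln 2 / 13.9 = 0.04987 hr⁻¹
Fraction remaining after one interval: e^(−kτ) = e^(−0.04987 × 28.0) = 0.2475
R = 1 / (1 − 0.2475) = 1.329
Css,max = 37.6 × 1.329 ≈ 50.0 ng/mL

50.0 ng/mL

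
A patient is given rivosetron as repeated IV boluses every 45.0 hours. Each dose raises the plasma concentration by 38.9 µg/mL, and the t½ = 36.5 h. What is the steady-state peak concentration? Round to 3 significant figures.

k = ln 2 / 36.5 = 0.01899 h⁻¹
Fraction remaining after one interval: e^(−kτ) = e^(−0.01899 × 45.0) = 0.4255
R = 1 / (1 − 0.4255) = 1.741
Css,max = 38.9 × 1.741 ≈ 67.7 µg/mL

67.7 µg/mL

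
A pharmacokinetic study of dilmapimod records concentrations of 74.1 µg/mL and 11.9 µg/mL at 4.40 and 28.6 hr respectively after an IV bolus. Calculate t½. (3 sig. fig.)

k = ln(C₁/C₂) / (t₂ − t₁) = ln(74.1/11.9) / (28.6 − 4.40)
  = 1.829 / 24.20 = 0.07557 hr⁻¹
t½ = ln 2 / k = ln 2 / 0.07557 ≈ 9.17 hours

9.17 hours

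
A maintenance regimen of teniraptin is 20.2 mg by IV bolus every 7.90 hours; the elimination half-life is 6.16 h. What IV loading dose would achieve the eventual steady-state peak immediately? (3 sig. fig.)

k = ln 2 / 6.16 = 0.1125 h⁻¹
Accumulation ratio R = 1 / (1 − e^(−kτ)) = 1 / (1 − e^(−0.1125×7.90)) = 1 / (1 − 0.4111) = 1.698
Loading dose = maintenance dose × R = 20.2 × 1.698 ≈ 34.3 mg

34.3 mg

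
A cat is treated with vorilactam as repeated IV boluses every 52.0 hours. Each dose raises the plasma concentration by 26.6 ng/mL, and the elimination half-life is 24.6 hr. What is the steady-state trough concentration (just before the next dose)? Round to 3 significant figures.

k = ln 2 / 24.6 = 0.02818 hr⁻¹
Fraction remaining after one interval: e^(−kτ) = e^(−0.02818 × 52.0) = 0.2310
R = 1 / (1 − 0.2310) = 1.300
Css,max = 26.6 × 1.300 = 34.59 ng/mL
Css,min = Css,max × e^(−kτ) = 34.59 × 0.2310 ≈ 7.99 ng/mL

7.99 ng/mL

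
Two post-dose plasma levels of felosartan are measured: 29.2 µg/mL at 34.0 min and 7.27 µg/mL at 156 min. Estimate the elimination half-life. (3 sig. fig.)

k = ln(C₁/C₂) / (t₂ − t₁) = ln(29.2/7.27) / (156 − 34.0)
  = 1.390 / 122.0 = 0.01140 min⁻¹
t½ = ln 2 / k = ln 2 / 0.01140 ≈ 60.8 minutes

60.8 minutes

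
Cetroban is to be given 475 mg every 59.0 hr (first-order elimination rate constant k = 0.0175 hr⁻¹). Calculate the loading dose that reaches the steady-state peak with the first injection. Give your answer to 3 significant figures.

Accumulation ratio R = 1 / (1 − e^(−kτ)) = 1 / (1 − e^(−0.01750×59.0)) = 1 / (1 − 0.3561) = 1.553
Loading dose = maintenance dose × R = 475 × 1.553 ≈ 738 mg

738 mg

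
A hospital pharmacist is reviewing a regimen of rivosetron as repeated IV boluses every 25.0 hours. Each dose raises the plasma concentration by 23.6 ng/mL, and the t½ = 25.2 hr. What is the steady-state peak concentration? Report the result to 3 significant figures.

k = ln 2 / 25.2 = 0.02751 hr⁻¹
Fraction remaining after one interval: e^(−kτ) = e^(−0.02751 × 25.0) = 0.5028
R = 1 / (1 − 0.5028) = 2.011
Css,max = 23.6 × 2.011 ≈ 47.5 ng/mL

47.5 ng/mL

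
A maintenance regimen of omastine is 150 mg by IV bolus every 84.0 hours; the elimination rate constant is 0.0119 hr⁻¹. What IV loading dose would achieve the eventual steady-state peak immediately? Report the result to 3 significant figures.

Accumulation ratio R = 1 / (1 − e^(−kτ)) = 1 / (1 − e^(−0.01190×84.0)) = 1 / (1 − 0.3680) = 1.582
Loading dose = maintenance dose × R = 150 × 1.582 ≈ 237 mg

237 mg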